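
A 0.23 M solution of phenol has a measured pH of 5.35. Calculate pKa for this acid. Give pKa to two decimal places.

[H+] = 10^(-5.35) = 4.47 × 10^-6 M
At equilibrium [HA] = 0.23 − 4.47 × 10^-6 = 2.30 × 10^-1 M
Ka = [H+][A-]/[HA] = (4.47 × 10^-6)² / 2.30 × 10^-1 = 8.69 × 10^-11
pKa = -log(8.69 × 10^-11) = 10.06

pKa = 10.06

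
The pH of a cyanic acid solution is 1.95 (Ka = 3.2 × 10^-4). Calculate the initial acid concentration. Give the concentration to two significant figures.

C₀ = 4.0 × 10^-1 M

[H+] = 10^(-1.95) = 1.12 × 10^-2 M = x
Ka = x²/(C₀ − x) ⇒ C₀ = x + x²/Ka
C₀ = 1.12 × 10^-2 + (1.12 × 10^-2)²/(3.2 × 10^-4) = 4.03 × 10^-1 M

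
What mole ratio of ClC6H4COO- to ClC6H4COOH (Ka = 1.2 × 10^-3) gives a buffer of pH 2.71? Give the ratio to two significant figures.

ratio = 0.62

pKa = -log(1.2 × 10^-3) = 2.921
pH = pKa + log(r) ⇒ log(r) = 2.71 − 2.921 = -0.211
r = [ClC6H4COO-]/[ClC6H4COOH] = 10^(-0.211) = 0.615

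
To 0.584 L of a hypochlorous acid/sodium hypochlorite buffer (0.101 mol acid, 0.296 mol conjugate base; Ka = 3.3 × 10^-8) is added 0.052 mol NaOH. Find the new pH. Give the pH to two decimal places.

pH = 8.33

OH- converts HOCl to OCl-: HOCl → 0.049 mol, OCl- → 0.348 mol.
pKa = −log(3.3 × 10^-8) = 7.481
Henderson–Hasselbalch with mole ratio 0.348/0.049: pH = 7.481 + (+0.851)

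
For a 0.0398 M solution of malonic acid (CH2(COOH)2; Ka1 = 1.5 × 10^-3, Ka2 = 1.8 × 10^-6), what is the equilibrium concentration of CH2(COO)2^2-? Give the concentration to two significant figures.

First ionization gives [H+] ≈ [CH2(COOH)COO-] = 7.01 × 10^-3 M.
Second step: Ka2 = [H+][CH2(COO)2^2-]/[CH2(COOH)COO-] ≈ [CH2(COO)2^2-] (since [H+] ≈ [CH2(COOH)COO-]).
So [CH2(COO)2^2-] ≈ Ka2.

1.8 × 10^-6 M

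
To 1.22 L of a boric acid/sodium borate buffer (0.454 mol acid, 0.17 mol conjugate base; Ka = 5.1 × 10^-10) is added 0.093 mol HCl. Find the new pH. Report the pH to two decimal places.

After neutralization: n(B(OH)3) = 0.547 mol, n(B(OH)4-) = 0.077 mol.
pKa = −log(5.1 × 10^-10) = 9.292
Henderson–Hasselbalch with mole ratio 0.077/0.547: pH = 9.292 + (-0.851)

pH = 8.44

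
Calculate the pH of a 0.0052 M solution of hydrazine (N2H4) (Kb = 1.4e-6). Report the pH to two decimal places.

pH = 9.93

N2H4 + H2O ⇌ N2H5+ + OH-
Kb = [OH-]²/(0.0052 − [OH-]) = 1.4 × 10^-6
Since Kb ≪ C₀, [OH-] ≈ √(Kb·C₀) = 8.53 × 10^-5 M.
([OH-]/C₀ = 1.6% < 5%, so the approximation holds.)
pOH = 4.07, so pH = 14.00 − pOH = 9.93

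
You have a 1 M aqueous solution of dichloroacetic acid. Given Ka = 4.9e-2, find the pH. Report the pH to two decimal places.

pH = 0.70

Cl2CHCOOH ⇌ Cl2CHCOO- + H+
Ka = x²/(1 − x) = 4.9 × 10^-2
x is not negligible relative to C₀; solve x² + 0.049·x − 0.049 = 0.
x = [−0.049 + √(0.049² + 0.196)]/2 = 1.98 × 10^-1 M
pH = −log(1.98 × 10^-1) = 0.70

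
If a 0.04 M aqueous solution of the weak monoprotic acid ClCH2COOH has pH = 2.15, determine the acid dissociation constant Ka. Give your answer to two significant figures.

Ka = 1.5 × 10^-3

[H+] = 10^(-2.15) = 7.08 × 10^-3 M
At equilibrium [HA] = 0.04 − 7.08 × 10^-3 = 3.29 × 10^-2 M
Ka = [H+][A-]/[HA] = (7.08 × 10^-3)² / 3.29 × 10^-2 = 1.5 × 10^-3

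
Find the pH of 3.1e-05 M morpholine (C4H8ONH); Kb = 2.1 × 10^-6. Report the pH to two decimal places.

C4H8ONH + H2O ⇌ C4H8ONH2+ + OH-
Kb = x²/(3.1e-05 − x) = 2.1 × 10^-6
Here C₀/Kb ≈ 14.8, so the small-x approximation fails. Use the quadratic:
x = (−Kb + √(Kb² + 4·Kb·C₀))/2 = 7.09 × 10^-6 M
pOH = −log(7.09 × 10^-6) = 5.15; pH = 14.00 − 5.15 = 8.85

pH = 8.85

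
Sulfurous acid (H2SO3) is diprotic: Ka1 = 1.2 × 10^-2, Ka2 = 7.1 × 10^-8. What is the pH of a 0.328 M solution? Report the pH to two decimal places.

pH = 1.24

Ka1 ≫ Ka2, so treat the first dissociation as the only significant source of H+.
Ka1 = x²/(0.328 − x) = 1.2 × 10^-2
Solving the quadratic: x = (−Ka1 + √(Ka1² + 4·Ka1·C₀))/2 = 5.70 × 10^-2 M
pH = −log(5.70 × 10^-2) = 1.24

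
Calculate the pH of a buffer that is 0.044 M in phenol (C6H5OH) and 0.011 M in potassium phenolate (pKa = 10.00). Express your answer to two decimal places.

pH = 9.40

Using pH = pKa + log([base]/[acid]) with [base]/[acid] = 0.011/0.044:
pH = 10.00 + (-0.602) = 9.40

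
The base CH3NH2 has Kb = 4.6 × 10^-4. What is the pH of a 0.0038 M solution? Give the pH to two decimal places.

pH = 11.05

CH3NH2 + H2O ⇌ CH3NH3+ + OH-
Kb = [OH-]²/(0.0038 − [OH-]) = 4.6 × 10^-4
Here C₀/Kb ≈ 8.26, so the small-[OH-] approximation fails. Use the quadratic:
[OH-] = [−0.00046 + √(0.00046² + 6.99e-06)]/2 = 1.11 × 10^-3 M
pOH = −log(1.11 × 10^-3) = 2.95; pH = 14.00 − 2.95 = 11.05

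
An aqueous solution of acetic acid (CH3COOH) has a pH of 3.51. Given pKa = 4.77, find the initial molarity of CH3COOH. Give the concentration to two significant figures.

C₀ = 5.9 × 10^-3 M

[H+] = 10^(-3.51) = 3.09 × 10^-4 M = x
Ka = 10^(−4.77) = 1.70 × 10^-5
Ka = x²/(C₀ − x) ⇒ C₀ = x + x²/Ka
C₀ = 3.09 × 10^-4 + (3.09 × 10^-4)²/(1.70 × 10^-5) = 5.93 × 10^-3 M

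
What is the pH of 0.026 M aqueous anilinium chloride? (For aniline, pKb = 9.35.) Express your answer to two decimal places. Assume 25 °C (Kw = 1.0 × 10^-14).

pH = 3.12

C6H5NH3+ is the conjugate acid of the weak base C6H5NH2.
Kb = 10^(−9.35) = 4.47 × 10^-10
Ka = Kw/Kb = 1.0×10^-14 / 4.47 × 10^-10 = 2.24 × 10^-5
Ka = x²/(0.026 − x) = 2.24 × 10^-5
Since Ka ≪ C₀, x ≈ √(Ka·C₀) = 7.63 × 10^-4 M.
Check: 2.9% ionized — well under 5%, approximation valid.
pH = −log[H+] = −log(7.63 × 10^-4) = 3.12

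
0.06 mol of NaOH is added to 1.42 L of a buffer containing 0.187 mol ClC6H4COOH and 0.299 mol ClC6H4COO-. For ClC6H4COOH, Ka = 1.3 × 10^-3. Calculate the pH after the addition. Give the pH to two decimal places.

After neutralization: n(ClC6H4COOH) = 0.127 mol, n(ClC6H4COO-) = 0.359 mol.
pKa = −log(1.3 × 10^-3) = 2.886
pH = pKa + log(n_ClC6H4COO-/n_ClC6H4COOH) = 2.886 + log(0.359/0.127) = 2.886 + (+0.451)

pH = 3.34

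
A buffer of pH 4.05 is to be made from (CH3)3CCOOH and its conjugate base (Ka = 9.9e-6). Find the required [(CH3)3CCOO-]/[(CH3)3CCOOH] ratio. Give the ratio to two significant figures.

pKa = -log(9.9 × 10^-6) = 5.004
pH = pKa + log(r) ⇒ log(r) = 4.05 − 5.004 = -0.954
r = [(CH3)3CCOO-]/[(CH3)3CCOOH] = 10^(-0.954) = 0.111

ratio = 0.11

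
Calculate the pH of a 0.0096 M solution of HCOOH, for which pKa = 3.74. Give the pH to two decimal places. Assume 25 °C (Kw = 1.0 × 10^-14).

HCOOH ⇌ HCOO- + H+
Ka = 10^(−3.74) = 1.82 × 10^-4
Let x = [H+] at equilibrium. Ka = x²/(0.0096 − x).
Here C₀/Ka ≈ 52.7, so the small-x approximation fails. Use the quadratic:
x = [−0.000182 + √(0.000182² + 6.99e-06)]/2 = 1.23 × 10^-3 M
pH = −log(1.23 × 10^-3) = 2.91

pH = 2.91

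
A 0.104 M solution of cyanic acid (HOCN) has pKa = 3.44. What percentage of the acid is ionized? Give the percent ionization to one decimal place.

5.7%

HOCN ⇌ OCN- + H+; let x = [H+] at equilibrium.
Ka = 10^(−3.44) = 3.63 × 10^-4
Ka = x²/(C₀ − x); solving the quadratic gives x = 5.97 × 10^-3 M.
Fraction ionized = 5.97 × 10^-3 / 0.104 = 0.0574 → 5.7%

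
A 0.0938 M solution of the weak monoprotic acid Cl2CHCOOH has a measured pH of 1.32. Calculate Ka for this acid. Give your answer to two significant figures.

[H+] = 10^(-1.32) = 4.79 × 10^-2 M
At equilibrium [HA] = 0.0938 − 4.79 × 10^-2 = 4.59 × 10^-2 M
Ka = [H+][A-]/[HA] = (4.79 × 10^-2)² / 4.59 × 10^-2 = 5.0 × 10^-2

Ka = 5.0 × 10^-2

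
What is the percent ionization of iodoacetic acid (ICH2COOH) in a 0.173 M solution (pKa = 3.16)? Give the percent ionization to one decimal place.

ICH2COOH ⇌ ICH2COO- + H+; let x = [H+] at equilibrium.
Ka = 10^(−3.16) = 6.92 × 10^-4
Ka = x²/(C₀ − x); solving the quadratic gives x = 1.06 × 10^-2 M.
% ionization = x/C₀ × 100% = 1.06 × 10^-2/0.173 × 100% = 6.1%

6.1%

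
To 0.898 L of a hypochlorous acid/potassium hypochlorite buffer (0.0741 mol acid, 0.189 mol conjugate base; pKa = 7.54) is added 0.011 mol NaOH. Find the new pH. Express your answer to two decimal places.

OH- converts HOCl to OCl-: HOCl → 0.0631 mol, OCl- → 0.2 mol.
pH = pKa + log([A⁻]/[HA]) = 7.54 + log(0.2/0.0631) = 7.54 +0.501

pH = 8.04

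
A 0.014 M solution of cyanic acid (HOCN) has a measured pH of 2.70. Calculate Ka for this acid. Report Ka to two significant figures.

Ka = 3.3 × 10^-4

[H+] = 10^(-2.70) = 2.00 × 10^-3 M
At equilibrium [HA] = 0.014 − 2.00 × 10^-3 = 1.20 × 10^-2 M
Ka = [H+][A-]/[HA] = (2.00 × 10^-3)² / 1.20 × 10^-2 = 3.3 × 10^-4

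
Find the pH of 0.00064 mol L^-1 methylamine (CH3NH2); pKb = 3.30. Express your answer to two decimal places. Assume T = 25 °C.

CH3NH2 + H2O ⇌ CH3NH3+ + OH-
Kb = 10^(−3.30) = 5.01 × 10^-4
From the ICE table, Kb = [OH-]²/(0.00064 − [OH-]) = 5.01 × 10^-4.
The 5% rule fails; solving [OH-]² + Kb·[OH-] − Kb·C₀ = 0 exactly:
[OH-] = (−Kb + √(Kb² + 4·Kb·C₀))/2 = 3.69 × 10^-4 M
pOH = −log(3.69 × 10^-4) = 3.43; pH = 14.00 − 3.43 = 10.57

pH = 10.57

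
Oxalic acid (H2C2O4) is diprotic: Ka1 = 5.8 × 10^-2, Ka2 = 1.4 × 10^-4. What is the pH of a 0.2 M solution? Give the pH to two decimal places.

Ka1 ≫ Ka2, so treat the first dissociation as the only significant source of H+.
Ka1 = x²/(0.2 − x) = 5.8 × 10^-2
Solving the quadratic: x = (−Ka1 + √(Ka1² + 4·Ka1·C₀))/2 = 8.25 × 10^-2 M
pH = −log(8.25 × 10^-2) = 1.08

pH = 1.08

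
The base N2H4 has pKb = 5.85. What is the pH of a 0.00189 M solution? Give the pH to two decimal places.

pH = 9.71

N2H4 + H2O ⇌ N2H5+ + OH-
Kb = 10^(−5.85) = 1.41 × 10^-6
From the ICE table, Kb = [OH-]²/(0.00189 − [OH-]) = 1.41 × 10^-6.
Since Kb ≪ C₀, [OH-] ≈ √(Kb·C₀) = 5.16 × 10^-5 M.
([OH-]/C₀ = 2.7% < 5%, so the approximation holds.)
pOH = 4.29, so pH = 14.00 − pOH = 9.71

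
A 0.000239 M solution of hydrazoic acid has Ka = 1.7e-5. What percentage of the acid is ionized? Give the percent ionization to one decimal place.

HN3 ⇌ N3- + H+; let x = [H+] at equilibrium.
Solve x² + 1.7e-05x − 4.06e-09 = 0 → x = 5.58 × 10^-5 M
Fraction ionized = 5.58 × 10^-5 / 0.000239 = 0.2335 → 23.3%

23.3%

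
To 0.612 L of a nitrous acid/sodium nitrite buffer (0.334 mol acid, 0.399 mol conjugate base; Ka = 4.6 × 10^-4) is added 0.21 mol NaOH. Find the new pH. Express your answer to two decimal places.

pH = 4.03

After neutralization: n(HNO2) = 0.124 mol, n(NO2-) = 0.609 mol.
pKa = −log(4.6 × 10^-4) = 3.337
Henderson–Hasselbalch with mole ratio 0.609/0.124: pH = 3.337 + (+0.691)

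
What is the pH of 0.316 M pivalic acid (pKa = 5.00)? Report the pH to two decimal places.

(CH3)3CCOOH ⇌ (CH3)3CCOO- + H+
Ka = 10^(−5.00) = 1.00 × 10^-5
Ka = [H+]²/(0.316 − [H+]) = 1.00 × 10^-5
Assume [H+] ≪ 0.316: [H+] ≈ √(1.00 × 10^-5 × 0.316) = 1.78 × 10^-3 M
pH = −log(1.78 × 10^-3) = 2.75

pH = 2.75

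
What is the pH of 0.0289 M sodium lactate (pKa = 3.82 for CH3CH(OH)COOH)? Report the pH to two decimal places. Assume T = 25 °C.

pH = 8.14

CH3CH(OH)COO- is the conjugate base of the weak acid CH3CH(OH)COOH.
Ka = 10^(−3.82) = 1.51 × 10^-4
Kb = Kw/Ka = 1.0×10^-14 / 1.51 × 10^-4 = 6.62 × 10^-11
Let x = [OH-] at equilibrium. Kb = x²/(0.0289 − x).
Neglecting x in the denominator: x = √(6.62 × 10^-11 × 0.0289) = 1.38 × 10^-6 M
Check: 0.0048% ionized — well under 5%, approximation valid.
pOH = 5.86, so pH = 14.00 − pOH = 8.14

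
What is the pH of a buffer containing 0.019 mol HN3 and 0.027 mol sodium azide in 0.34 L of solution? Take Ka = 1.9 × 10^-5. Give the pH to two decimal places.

pKa = −log(1.9 × 10^-5) = 4.721
Henderson–Hasselbalch: pH = pKa + log([N3-]/[HN3]) = 4.721 + log(0.027/0.019)
pH = 4.721 + (+0.153) = 4.87

pH = 4.87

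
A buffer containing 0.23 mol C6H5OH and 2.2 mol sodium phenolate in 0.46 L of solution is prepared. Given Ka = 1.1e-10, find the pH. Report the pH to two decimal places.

pH = 10.94

pKa = −log(1.1 × 10^-10) = 9.959
Henderson–Hasselbalch: pH = pKa + log([C6H5O-]/[C6H5OH]) = 9.959 + log(2.2/0.23)
pH = 9.959 + (+0.981) = 10.94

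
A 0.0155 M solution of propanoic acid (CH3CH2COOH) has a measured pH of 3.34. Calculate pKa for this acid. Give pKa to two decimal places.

[H+] = 10^(-3.34) = 4.57 × 10^-4 M
At equilibrium [HA] = 0.0155 − 4.57 × 10^-4 = 1.50 × 10^-2 M
Ka = [H+][A-]/[HA] = (4.57 × 10^-4)² / 1.50 × 10^-2 = 1.39 × 10^-5
pKa = -log(1.39 × 10^-5) = 4.86

pKa = 4.86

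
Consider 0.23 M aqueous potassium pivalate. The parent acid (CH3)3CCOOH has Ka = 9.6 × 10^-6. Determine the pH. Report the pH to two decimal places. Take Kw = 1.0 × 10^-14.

pH = 9.19

(CH3)3CCOO- is the conjugate base of the weak acid (CH3)3CCOOH.
Kb = Kw/Ka = 1.0×10^-14 / 9.6 × 10^-6 = 1.04 × 10^-9
Kb = [OH-]²/(0.23 − [OH-]) = 1.04 × 10^-9
Since Kb ≪ C₀, [OH-] ≈ √(Kb·C₀) = 1.55 × 10^-5 M.
([OH-]/C₀ = 0.0067% < 5%, so the approximation holds.)
pOH = −log(1.55 × 10^-5) = 4.81; pH = 14.00 − 4.81 = 9.19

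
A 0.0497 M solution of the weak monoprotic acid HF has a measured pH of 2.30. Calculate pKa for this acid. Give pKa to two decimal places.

pKa = 3.25

[H+] = 10^(-2.30) = 5.01 × 10^-3 M
At equilibrium [HA] = 0.0497 − 5.01 × 10^-3 = 4.47 × 10^-2 M
Ka = [H+][A-]/[HA] = (5.01 × 10^-3)² / 4.47 × 10^-2 = 5.62 × 10^-4
pKa = -log(5.62 × 10^-4) = 3.25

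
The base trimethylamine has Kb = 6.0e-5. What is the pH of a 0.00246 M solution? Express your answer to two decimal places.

pH = 10.55

(CH3)3N + H2O ⇌ (CH3)3NH+ + OH-
From the ICE table, Kb = [OH-]²/(0.00246 − [OH-]) = 6.0 × 10^-5.
The 5% rule fails; solving [OH-]² + Kb·[OH-] − Kb·C₀ = 0 exactly:
[OH-] = (−Kb + √(Kb² + 4·Kb·C₀))/2 = 3.55 × 10^-4 M
pOH = 3.45, so pH = 14.00 − pOH = 10.55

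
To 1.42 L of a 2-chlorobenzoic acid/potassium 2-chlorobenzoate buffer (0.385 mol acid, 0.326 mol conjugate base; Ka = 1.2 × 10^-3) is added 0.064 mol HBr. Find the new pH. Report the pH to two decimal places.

Added H+ converts ClC6H4COO- to ClC6H4COOH: ClC6H4COOH → 0.449 mol, ClC6H4COO- → 0.262 mol.
pKa = −log(1.2 × 10^-3) = 2.921
pH = pKa + log(n_ClC6H4COO-/n_ClC6H4COOH) = 2.921 + log(0.262/0.449) = 2.921 + (-0.234)

pH = 2.69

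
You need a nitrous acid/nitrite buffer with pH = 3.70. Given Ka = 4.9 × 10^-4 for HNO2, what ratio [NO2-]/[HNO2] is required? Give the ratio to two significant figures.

pKa = -log(4.9 × 10^-4) = 3.310
pH = pKa + log(r) ⇒ log(r) = 3.70 − 3.310 = +0.390
r = [NO2-]/[HNO2] = 10^(+0.390) = 2.45

ratio = 2.5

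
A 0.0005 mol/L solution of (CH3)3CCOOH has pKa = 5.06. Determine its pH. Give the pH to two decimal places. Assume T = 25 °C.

pH = 4.21

(CH3)3CCOOH ⇌ (CH3)3CCOO- + H+
Ka = 10^(−5.06) = 8.71 × 10^-6
Ka = x²/(0.0005 − x) = 8.71 × 10^-6
The 5% rule fails; solving x² + Ka·x − Ka·C₀ = 0 exactly:
x = [−8.71e-06 + √(8.71e-06² + 1.74e-08)]/2 = 6.18 × 10^-5 M
pH = −log(6.18 × 10^-5) = 4.21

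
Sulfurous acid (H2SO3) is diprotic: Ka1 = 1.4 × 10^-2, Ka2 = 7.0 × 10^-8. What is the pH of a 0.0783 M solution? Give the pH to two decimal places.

pH = 1.57

Since Ka1 ≫ Ka2, the first ionization dominates [H+].
Ka1 = x²/(0.0783 − x) = 1.4 × 10^-2
Solving the quadratic: x = (−Ka1 + √(Ka1² + 4·Ka1·C₀))/2 = 2.68 × 10^-2 M
pH = −log(2.68 × 10^-2) = 1.57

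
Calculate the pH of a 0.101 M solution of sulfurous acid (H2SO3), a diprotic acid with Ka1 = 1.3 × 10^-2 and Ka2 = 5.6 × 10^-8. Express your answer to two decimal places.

pH = 1.52

Ka1 ≫ Ka2, so treat the first dissociation as the only significant source of H+.
Ka1 = x²/(0.101 − x) = 1.3 × 10^-2
Solving the quadratic: x = (−Ka1 + √(Ka1² + 4·Ka1·C₀))/2 = 3.03 × 10^-2 M
pH = −log(3.03 × 10^-2) = 1.52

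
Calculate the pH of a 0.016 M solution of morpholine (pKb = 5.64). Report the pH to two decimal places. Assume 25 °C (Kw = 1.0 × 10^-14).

pH = 10.28

C4H8ONH + H2O ⇌ C4H8ONH2+ + OH-
Kb = 10^(−5.64) = 2.29 × 10^-6
From the ICE table, Kb = [OH-]²/(0.016 − [OH-]) = 2.29 × 10^-6.
Since Kb ≪ C₀, [OH-] ≈ √(Kb·C₀) = 1.91 × 10^-4 M.
([OH-]/C₀ = 1.2% < 5%, so the approximation holds.)
pOH = 3.72, so pH = 14.00 − pOH = 10.28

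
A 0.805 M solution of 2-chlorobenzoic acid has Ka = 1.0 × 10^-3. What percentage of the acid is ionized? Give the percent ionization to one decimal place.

3.5%

ClC6H4COOH ⇌ ClC6H4COO- + H+; let x = [H+] at equilibrium.
x ≈ √(Ka·C₀) = √(1.0 × 10^-3 × 0.805) = 2.84 × 10^-2 M
Fraction ionized = 2.84 × 10^-2 / 0.805 = 0.0353 → 3.5%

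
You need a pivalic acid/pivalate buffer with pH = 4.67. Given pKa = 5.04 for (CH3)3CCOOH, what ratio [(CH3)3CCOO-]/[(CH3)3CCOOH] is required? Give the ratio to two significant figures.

ratio = 0.43

pH = pKa + log(r) ⇒ log(r) = 4.67 − 5.04 = -0.37
r = [(CH3)3CCOO-]/[(CH3)3CCOOH] = 10^(-0.37) = 0.427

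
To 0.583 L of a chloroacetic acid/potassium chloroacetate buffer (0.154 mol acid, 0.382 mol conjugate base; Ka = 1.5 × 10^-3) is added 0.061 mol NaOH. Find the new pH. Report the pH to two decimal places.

After neutralization: n(ClCH2COOH) = 0.093 mol, n(ClCH2COO-) = 0.443 mol.
pKa = −log(1.5 × 10^-3) = 2.824
pH = pKa + log([A⁻]/[HA]) = 2.824 + log(0.443/0.093) = 2.824 +0.678

pH = 3.50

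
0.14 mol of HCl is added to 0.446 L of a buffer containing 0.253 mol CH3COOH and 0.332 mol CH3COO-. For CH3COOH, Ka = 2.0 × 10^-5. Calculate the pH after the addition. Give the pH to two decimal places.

pH = 4.39

After neutralization: n(CH3COOH) = 0.393 mol, n(CH3COO-) = 0.192 mol.
pKa = −log(2.0 × 10^-5) = 4.699
pH = pKa + log([A⁻]/[HA]) = 4.699 + log(0.192/0.393) = 4.699 -0.311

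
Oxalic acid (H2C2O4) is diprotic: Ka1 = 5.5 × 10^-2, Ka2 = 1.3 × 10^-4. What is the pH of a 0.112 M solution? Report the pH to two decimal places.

pH = 1.25

Since Ka1 ≫ Ka2, the first ionization dominates [H+].
Ka1 = x²/(0.112 − x) = 5.5 × 10^-2
Solving the quadratic: x = (−Ka1 + √(Ka1² + 4·Ka1·C₀))/2 = 5.57 × 10^-2 M
pH = −log(5.57 × 10^-2) = 1.25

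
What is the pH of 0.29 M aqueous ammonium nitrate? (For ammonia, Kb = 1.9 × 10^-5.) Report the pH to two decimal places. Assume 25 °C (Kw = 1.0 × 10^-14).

NH4+ is the conjugate acid of the weak base NH3.
Ka = Kw/Kb = 1.0×10^-14 / 1.9 × 10^-5 = 5.26 × 10^-10
Ka = [H+]²/(0.29 − [H+]) = 5.26 × 10^-10
Assume [H+] ≪ 0.29: [H+] ≈ √(5.26 × 10^-10 × 0.29) = 1.24 × 10^-5 M
pH = −log[H+] = −log(1.24 × 10^-5) = 4.91

pH = 4.91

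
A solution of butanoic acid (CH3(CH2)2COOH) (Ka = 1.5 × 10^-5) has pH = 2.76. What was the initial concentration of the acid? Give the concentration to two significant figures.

C₀ = 2.0 × 10^-1 M

[H+] = 10^(-2.76) = 1.74 × 10^-3 M = x
Ka = x²/(C₀ − x) ⇒ C₀ = x + x²/Ka
C₀ = 1.74 × 10^-3 + (1.74 × 10^-3)²/(1.5 × 10^-5) = 2.04 × 10^-1 M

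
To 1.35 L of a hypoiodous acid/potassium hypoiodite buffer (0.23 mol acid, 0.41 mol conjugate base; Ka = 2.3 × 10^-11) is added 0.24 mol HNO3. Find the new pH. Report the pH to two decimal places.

Added H+ converts OI- to HOI: HOI → 0.47 mol, OI- → 0.17 mol.
pKa = −log(2.3 × 10^-11) = 10.638
pH = pKa + log(n_OI-/n_HOI) = 10.638 + log(0.17/0.47) = 10.638 + (-0.442)

pH = 10.20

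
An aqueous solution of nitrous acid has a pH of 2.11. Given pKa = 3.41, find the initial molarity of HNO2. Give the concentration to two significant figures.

[H+] = 10^(-2.11) = 7.76 × 10^-3 M = x
Ka = 10^(−3.41) = 3.89 × 10^-4
Ka = x²/(C₀ − x) ⇒ C₀ = x + x²/Ka
C₀ = 7.76 × 10^-3 + (7.76 × 10^-3)²/(3.89 × 10^-4) = 1.63 × 10^-1 M

C₀ = 1.6 × 10^-1 M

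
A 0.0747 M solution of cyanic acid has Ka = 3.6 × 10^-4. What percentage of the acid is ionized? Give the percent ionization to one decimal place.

6.7%

HOCN ⇌ OCN- + H+; let x = [H+] at equilibrium.
Ka = x²/(C₀ − x); solving the quadratic gives x = 5.01 × 10^-3 M.
Fraction ionized = 5.01 × 10^-3 / 0.0747 = 0.0671 → 6.7%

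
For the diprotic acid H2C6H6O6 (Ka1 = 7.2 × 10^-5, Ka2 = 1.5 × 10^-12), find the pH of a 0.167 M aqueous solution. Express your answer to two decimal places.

pH = 2.46

Since Ka1 ≫ Ka2, the first ionization dominates [H+].
Ka1 = x²/(0.167 − x) = 7.2 × 10^-5
x ≈ √(7.2 × 10^-5 × 0.167) = 3.47 × 10^-3 M
pH = −log(3.47 × 10^-3) = 2.46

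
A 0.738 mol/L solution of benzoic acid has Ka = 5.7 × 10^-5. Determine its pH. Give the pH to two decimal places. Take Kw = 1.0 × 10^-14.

pH = 2.19

C6H5COOH ⇌ C6H5COO- + H+
Ka = [H+]²/(0.738 − [H+]) = 5.7 × 10^-5
Neglecting [H+] in the denominator: [H+] = √(5.7 × 10^-5 × 0.738) = 6.49 × 10^-3 M
Check: 0.88% ionized — well under 5%, approximation valid.
pH = −log(6.49 × 10^-3) = 2.19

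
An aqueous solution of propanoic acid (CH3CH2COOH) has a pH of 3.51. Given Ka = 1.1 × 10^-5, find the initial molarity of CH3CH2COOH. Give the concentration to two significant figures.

[H+] = 10^(-3.51) = 3.09 × 10^-4 M = x
Ka = x²/(C₀ − x) ⇒ C₀ = x + x²/Ka
C₀ = 3.09 × 10^-4 + (3.09 × 10^-4)²/(1.1 × 10^-5) = 8.99 × 10^-3 M

C₀ = 9.0 × 10^-3 M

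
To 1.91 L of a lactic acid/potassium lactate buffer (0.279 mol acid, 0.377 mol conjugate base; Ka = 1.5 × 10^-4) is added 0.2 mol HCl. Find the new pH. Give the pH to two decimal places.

Added H+ converts CH3CH(OH)COO- to CH3CH(OH)COOH: CH3CH(OH)COOH → 0.479 mol, CH3CH(OH)COO- → 0.177 mol.
pKa = −log(1.5 × 10^-4) = 3.824
pH = pKa + log([A⁻]/[HA]) = 3.824 + log(0.177/0.479) = 3.824 -0.432

pH = 3.39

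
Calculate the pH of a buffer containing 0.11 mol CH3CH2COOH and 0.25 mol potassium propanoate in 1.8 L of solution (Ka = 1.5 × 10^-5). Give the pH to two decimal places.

pKa = −log(1.5 × 10^-5) = 4.824
Henderson–Hasselbalch: pH = pKa + log([CH3CH2COO-]/[CH3CH2COOH]) = 4.824 + log(0.25/0.11)
pH = 4.824 + (+0.357) = 5.18

pH = 5.18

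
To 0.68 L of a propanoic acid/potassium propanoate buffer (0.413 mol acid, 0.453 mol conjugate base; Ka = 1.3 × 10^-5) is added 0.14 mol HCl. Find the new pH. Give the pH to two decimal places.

Added H+ converts CH3CH2COO- to CH3CH2COOH: CH3CH2COOH → 0.553 mol, CH3CH2COO- → 0.313 mol.
pKa = −log(1.3 × 10^-5) = 4.886
pH = pKa + log([A⁻]/[HA]) = 4.886 + log(0.313/0.553) = 4.886 -0.247

pH = 4.64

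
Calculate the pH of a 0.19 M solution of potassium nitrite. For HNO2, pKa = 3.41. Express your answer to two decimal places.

NO2- is the conjugate base of the weak acid HNO2.
Ka = 10^(−3.41) = 3.89 × 10^-4
Kb = Kw/Ka = 1.0×10^-14 / 3.89 × 10^-4 = 2.57 × 10^-11
Kb = [OH-]²/(0.19 − [OH-]) = 2.57 × 10^-11
Since Kb ≪ C₀, [OH-] ≈ √(Kb·C₀) = 2.21 × 10^-6 M.
pOH = 5.66, so pH = 14.00 − pOH = 8.34

pH = 8.34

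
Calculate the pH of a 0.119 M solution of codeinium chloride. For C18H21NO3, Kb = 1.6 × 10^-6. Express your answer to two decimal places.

pH = 4.56

C18H22NO3+ is the conjugate acid of the weak base C18H21NO3.
Ka = Kw/Kb = 1.0×10^-14 / 1.6 × 10^-6 = 6.25 × 10^-9
Ka = [H+]²/(0.119 − [H+]) = 6.25 × 10^-9
Assume [H+] ≪ 0.119: [H+] ≈ √(6.25 × 10^-9 × 0.119) = 2.73 × 10^-5 M
pH = −log(2.73 × 10^-5) = 4.56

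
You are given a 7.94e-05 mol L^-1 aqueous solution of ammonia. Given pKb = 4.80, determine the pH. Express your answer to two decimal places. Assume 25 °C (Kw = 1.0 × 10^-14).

NH3 + H2O ⇌ NH4+ + OH-
Kb = 10^(−4.80) = 1.58 × 10^-5
Kb = x²/(7.94e-05 − x) = 1.58 × 10^-5
The 5% rule fails; solving x² + Kb·x − Kb·C₀ = 0 exactly:
x = (−Kb + √(Kb² + 4·Kb·C₀))/2 = 2.84 × 10^-5 M
pOH = 4.55, so pH = 14.00 − pOH = 9.45

pH = 9.45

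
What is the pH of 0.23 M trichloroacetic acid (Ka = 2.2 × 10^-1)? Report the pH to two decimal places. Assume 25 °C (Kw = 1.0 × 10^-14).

pH = 0.85

Cl3CCOOH ⇌ Cl3CCOO- + H+
Let x = [H+] at equilibrium. Ka = x²/(0.23 − x).
x is not negligible relative to C₀; solve x² + 0.22·x − 0.0506 = 0.
x = [−0.22 + √(0.22² + 0.202)]/2 = 1.40 × 10^-1 M
pH = −log(1.40 × 10^-1) = 0.85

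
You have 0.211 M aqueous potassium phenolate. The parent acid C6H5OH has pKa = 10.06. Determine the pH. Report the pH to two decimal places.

pH = 11.69

C6H5O- is the conjugate base of the weak acid C6H5OH.
Ka = 10^(−10.06) = 8.71 × 10^-11
Kb = Kw/Ka = 1.0×10^-14 / 8.71 × 10^-11 = 1.15 × 10^-4
Kb = [OH-]²/(0.211 − [OH-]) = 1.15 × 10^-4
Since Kb ≪ C₀, [OH-] ≈ √(Kb·C₀) = 4.93 × 10^-3 M.
Check: 2.3% ionized — well under 5%, approximation valid.
pOH = −log(4.93 × 10^-3) = 2.31; pH = 14.00 − 2.31 = 11.69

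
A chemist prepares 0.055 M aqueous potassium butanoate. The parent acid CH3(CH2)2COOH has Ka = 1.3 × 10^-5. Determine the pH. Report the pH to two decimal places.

CH3(CH2)2COO- is the conjugate base of the weak acid CH3(CH2)2COOH.
Kb = Kw/Ka = 1.0×10^-14 / 1.3 × 10^-5 = 7.69 × 10^-10
From the ICE table, Kb = [OH-]²/(0.055 − [OH-]) = 7.69 × 10^-10.
Since Kb ≪ C₀, [OH-] ≈ √(Kb·C₀) = 6.50 × 10^-6 M.
Check: 0.012% ionized — well under 5%, approximation valid.
pOH = −log(6.50 × 10^-6) = 5.19; pH = 14.00 − 5.19 = 8.81

pH = 8.81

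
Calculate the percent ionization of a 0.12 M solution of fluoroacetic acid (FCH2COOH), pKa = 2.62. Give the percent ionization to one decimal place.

FCH2COOH ⇌ FCH2COO- + H+; let x = [H+] at equilibrium.
Ka = 10^(−2.62) = 2.40 × 10^-3
Ka = x²/(C₀ − x); solving the quadratic gives x = 1.58 × 10^-2 M.
% ionization = x/C₀ × 100% = 1.58 × 10^-2/0.12 × 100% = 13.2%

13.2%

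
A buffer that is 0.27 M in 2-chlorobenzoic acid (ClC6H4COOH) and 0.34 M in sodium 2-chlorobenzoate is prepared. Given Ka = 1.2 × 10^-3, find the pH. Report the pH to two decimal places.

pH = 3.02

pKa = −log(1.2 × 10^-3) = 2.921
pH = pKa + log([A⁻]/[HA]) = 2.921 + log(0.34/0.27)
pH = 2.921 + (+0.100) = 3.02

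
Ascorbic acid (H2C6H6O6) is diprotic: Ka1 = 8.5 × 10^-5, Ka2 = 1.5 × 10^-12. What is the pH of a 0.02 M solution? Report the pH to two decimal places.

Since Ka1 ≫ Ka2, the first ionization dominates [H+].
Ka1 = x²/(0.02 − x) = 8.5 × 10^-5
Solving the quadratic: x = (−Ka1 + √(Ka1² + 4·Ka1·C₀))/2 = 1.26 × 10^-3 M
pH = −log(1.26 × 10^-3) = 2.90

pH = 2.90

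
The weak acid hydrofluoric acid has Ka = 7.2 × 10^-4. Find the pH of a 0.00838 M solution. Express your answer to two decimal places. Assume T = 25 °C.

pH = 2.67

HF ⇌ F- + H+
Ka = [H+]²/(0.00838 − [H+]) = 7.2 × 10^-4
The 5% rule fails; solving [H+]² + Ka·[H+] − Ka·C₀ = 0 exactly:
[H+] = (−Ka + √(Ka² + 4·Ka·C₀))/2 = 2.12 × 10^-3 M
pH = −log(2.12 × 10^-3) = 2.67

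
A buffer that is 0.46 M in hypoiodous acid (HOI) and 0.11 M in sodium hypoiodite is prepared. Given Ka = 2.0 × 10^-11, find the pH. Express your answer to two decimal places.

pKa = −log(2.0 × 10^-11) = 10.699
Henderson–Hasselbalch: pH = pKa + log([OI-]/[HOI]) = 10.699 + log(0.11/0.46)
pH = 10.699 + (-0.621) = 10.08

pH = 10.08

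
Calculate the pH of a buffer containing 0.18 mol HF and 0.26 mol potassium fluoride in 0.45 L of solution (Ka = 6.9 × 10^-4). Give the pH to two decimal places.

pKa = −log(6.9 × 10^-4) = 3.161
Henderson–Hasselbalch: pH = pKa + log([F-]/[HF]) = 3.161 + log(0.26/0.18)
pH = 3.161 + (+0.160) = 3.32

pH = 3.32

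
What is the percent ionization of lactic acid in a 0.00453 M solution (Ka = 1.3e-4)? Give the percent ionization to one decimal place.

15.6%

CH3CH(OH)COOH ⇌ CH3CH(OH)COO- + H+; let x = [H+] at equilibrium.
Solve x² + 0.00013x − 5.89e-07 = 0 → x = 7.05 × 10^-4 M
% ionization = x/C₀ × 100% = 7.05 × 10^-4/0.00453 × 100% = 15.6%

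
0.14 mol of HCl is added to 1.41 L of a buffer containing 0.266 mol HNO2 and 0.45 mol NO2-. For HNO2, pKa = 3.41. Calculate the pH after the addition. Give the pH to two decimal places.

Added H+ converts NO2- to HNO2: HNO2 → 0.406 mol, NO2- → 0.31 mol.
pH = pKa + log([A⁻]/[HA]) = 3.41 + log(0.31/0.406) = 3.41 -0.117

pH = 3.29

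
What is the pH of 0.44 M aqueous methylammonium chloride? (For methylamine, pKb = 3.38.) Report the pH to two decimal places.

CH3NH3+ is the conjugate acid of the weak base CH3NH2.
Kb = 10^(−3.38) = 4.17 × 10^-4
Ka = Kw/Kb = 1.0×10^-14 / 4.17 × 10^-4 = 2.40 × 10^-11
Ka = x²/(0.44 − x) = 2.40 × 10^-11
Neglecting x in the denominator: x = √(2.40 × 10^-11 × 0.44) = 3.25 × 10^-6 M
pH = −log[H+] = −log(3.25 × 10^-6) = 5.49

pH = 5.49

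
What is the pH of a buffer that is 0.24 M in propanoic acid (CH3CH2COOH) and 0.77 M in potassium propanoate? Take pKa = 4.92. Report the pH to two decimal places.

Using pH = pKa + log([base]/[acid]) with [base]/[acid] = 0.77/0.24:
pH = 4.92 + (+0.506) = 5.43

pH = 5.43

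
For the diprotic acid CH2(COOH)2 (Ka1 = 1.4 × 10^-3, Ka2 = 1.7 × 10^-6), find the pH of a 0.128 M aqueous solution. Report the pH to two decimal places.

pH = 1.90

Since Ka1 ≫ Ka2, the first ionization dominates [H+].
Ka1 = x²/(0.128 − x) = 1.4 × 10^-3
Solving the quadratic: x = (−Ka1 + √(Ka1² + 4·Ka1·C₀))/2 = 1.27 × 10^-2 M
pH = −log(1.27 × 10^-2) = 1.90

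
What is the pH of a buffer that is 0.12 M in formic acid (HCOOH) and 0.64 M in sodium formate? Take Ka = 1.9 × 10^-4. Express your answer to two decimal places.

pH = 4.45

pKa = −log(1.9 × 10^-4) = 3.721
pH = pKa + log([A⁻]/[HA]) = 3.721 + log(0.64/0.12)
pH = 3.721 + (+0.727) = 4.45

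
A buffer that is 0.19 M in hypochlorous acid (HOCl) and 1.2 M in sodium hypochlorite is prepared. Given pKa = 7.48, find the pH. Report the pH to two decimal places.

Using pH = pKa + log([base]/[acid]) with [base]/[acid] = 1.2/0.19:
pH = 7.48 + (+0.800) = 8.28

pH = 8.28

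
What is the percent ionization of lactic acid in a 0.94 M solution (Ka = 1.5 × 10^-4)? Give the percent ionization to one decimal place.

CH3CH(OH)COOH ⇌ CH3CH(OH)COO- + H+; let x = [H+] at equilibrium.
x ≈ √(Ka·C₀) = √(1.5 × 10^-4 × 0.94) = 1.19 × 10^-2 M
% ionization = x/C₀ × 100% = 1.19 × 10^-2/0.94 × 100% = 1.3%

1.3%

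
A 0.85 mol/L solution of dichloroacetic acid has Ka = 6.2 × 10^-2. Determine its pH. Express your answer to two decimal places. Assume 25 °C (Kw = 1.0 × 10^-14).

Cl2CHCOOH ⇌ Cl2CHCOO- + H+
From the ICE table, Ka = x²/(0.85 − x) = 6.2 × 10^-2.
x is not negligible relative to C₀; solve x² + 0.062·x − 0.0527 = 0.
x = (−Ka + √(Ka² + 4·Ka·C₀))/2 = 2.01 × 10^-1 M
pH = −log[H+] = −log(2.01 × 10^-1) = 0.70

pH = 0.70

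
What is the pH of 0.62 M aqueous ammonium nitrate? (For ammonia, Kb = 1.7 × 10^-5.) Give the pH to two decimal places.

NH4+ is the conjugate acid of the weak base NH3.
Ka = Kw/Kb = 1.0×10^-14 / 1.7 × 10^-5 = 5.88 × 10^-10
Let x = [H+] at equilibrium. Ka = x²/(0.62 − x).
Neglecting x in the denominator: x = √(5.88 × 10^-10 × 0.62) = 1.91 × 10^-5 M
pH = −log(1.91 × 10^-5) = 4.72

pH = 4.72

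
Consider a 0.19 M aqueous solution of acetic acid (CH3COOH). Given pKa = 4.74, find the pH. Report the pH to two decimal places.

CH3COOH ⇌ CH3COO- + H+
Ka = 10^(−4.74) = 1.82 × 10^-5
From the ICE table, Ka = [H+]²/(0.19 − [H+]) = 1.82 × 10^-5.
Since Ka ≪ C₀, [H+] ≈ √(Ka·C₀) = 1.86 × 10^-3 M.
Check: 0.98% ionized — well under 5%, approximation valid.
pH = −log[H+] = −log(1.86 × 10^-3) = 2.73

pH = 2.73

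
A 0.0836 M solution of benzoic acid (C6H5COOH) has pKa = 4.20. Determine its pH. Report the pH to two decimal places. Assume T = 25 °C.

C6H5COOH ⇌ C6H5COO- + H+
Ka = 10^(−4.20) = 6.31 × 10^-5
Ka = [H+]²/(0.0836 − [H+]) = 6.31 × 10^-5
Neglecting [H+] in the denominator: [H+] = √(6.31 × 10^-5 × 0.0836) = 2.30 × 10^-3 M
pH = −log(2.30 × 10^-3) = 2.64

pH = 2.64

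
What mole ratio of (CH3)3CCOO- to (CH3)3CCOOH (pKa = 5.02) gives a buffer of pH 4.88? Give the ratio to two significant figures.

ratio = 0.72

pH = pKa + log(r) ⇒ log(r) = 4.88 − 5.02 = -0.14
r = [(CH3)3CCOO-]/[(CH3)3CCOOH] = 10^(-0.14) = 0.724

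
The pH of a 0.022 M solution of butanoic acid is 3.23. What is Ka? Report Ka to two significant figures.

Ka = 1.6 × 10^-5

[H+] = 10^(-3.23) = 5.89 × 10^-4 M
At equilibrium [HA] = 0.022 − 5.89 × 10^-4 = 2.14 × 10^-2 M
Ka = [H+][A-]/[HA] = (5.89 × 10^-4)² / 2.14 × 10^-2 = 1.6 × 10^-5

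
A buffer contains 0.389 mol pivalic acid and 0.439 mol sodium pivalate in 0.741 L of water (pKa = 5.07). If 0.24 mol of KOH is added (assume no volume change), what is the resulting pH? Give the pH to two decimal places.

pH = 5.73

After neutralization: n((CH3)3CCOOH) = 0.149 mol, n((CH3)3CCOO-) = 0.679 mol.
pH = pKa + log([A⁻]/[HA]) = 5.07 + log(0.679/0.149) = 5.07 +0.659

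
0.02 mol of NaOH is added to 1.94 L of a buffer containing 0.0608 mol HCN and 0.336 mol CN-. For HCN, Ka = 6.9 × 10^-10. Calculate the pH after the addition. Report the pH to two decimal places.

OH- converts HCN to CN-: HCN → 0.0408 mol, CN- → 0.356 mol.
pKa = −log(6.9 × 10^-10) = 9.161
pH = pKa + log([A⁻]/[HA]) = 9.161 + log(0.356/0.0408) = 9.161 +0.941

pH = 10.10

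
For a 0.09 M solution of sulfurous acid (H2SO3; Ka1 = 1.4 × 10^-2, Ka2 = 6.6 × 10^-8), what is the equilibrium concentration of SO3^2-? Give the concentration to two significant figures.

6.6 × 10^-8 M

First ionization gives [H+] ≈ [HSO3-] = 2.92 × 10^-2 M.
Second step: Ka2 = [H+][SO3^2-]/[HSO3-] ≈ [SO3^2-] (since [H+] ≈ [HSO3-]).
So [SO3^2-] ≈ Ka2.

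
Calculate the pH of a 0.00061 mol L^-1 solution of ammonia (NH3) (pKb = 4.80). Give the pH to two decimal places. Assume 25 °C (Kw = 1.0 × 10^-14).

NH3 + H2O ⇌ NH4+ + OH-
Kb = 10^(−4.80) = 1.58 × 10^-5
From the ICE table, Kb = [OH-]²/(0.00061 − [OH-]) = 1.58 × 10^-5.
The 5% rule fails; solving [OH-]² + Kb·[OH-] − Kb·C₀ = 0 exactly:
[OH-] = [−1.58e-05 + √(1.58e-05² + 3.86e-08)]/2 = 9.06 × 10^-5 M
pOH = −log(9.06 × 10^-5) = 4.04; pH = 14.00 − 4.04 = 9.96

pH = 9.96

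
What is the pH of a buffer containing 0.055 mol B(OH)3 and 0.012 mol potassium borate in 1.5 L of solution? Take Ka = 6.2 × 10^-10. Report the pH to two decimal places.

pKa = −log(6.2 × 10^-10) = 9.208
Using pH = pKa + log([base]/[acid]) with [base]/[acid] = 0.012/0.055:
pH = 9.208 + (-0.661) = 8.55

pH = 8.55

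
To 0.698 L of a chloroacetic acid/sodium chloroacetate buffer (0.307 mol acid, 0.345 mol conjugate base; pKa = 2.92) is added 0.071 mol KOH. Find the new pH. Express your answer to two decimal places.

After neutralization: n(ClCH2COOH) = 0.236 mol, n(ClCH2COO-) = 0.416 mol.
pH = pKa + log(n_ClCH2COO-/n_ClCH2COOH) = 2.92 + log(0.416/0.236) = 2.92 + (+0.246)

pH = 3.17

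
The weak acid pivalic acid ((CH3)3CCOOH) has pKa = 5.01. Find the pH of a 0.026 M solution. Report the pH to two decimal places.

(CH3)3CCOOH ⇌ (CH3)3CCOO- + H+
Ka = 10^(−5.01) = 9.77 × 10^-6
Ka = x²/(0.026 − x) = 9.77 × 10^-6
Neglecting x in the denominator: x = √(9.77 × 10^-6 × 0.026) = 5.04 × 10^-4 M
Check: 1.9% ionized — well under 5%, approximation valid.
pH = −log(5.04 × 10^-4) = 3.30

pH = 3.30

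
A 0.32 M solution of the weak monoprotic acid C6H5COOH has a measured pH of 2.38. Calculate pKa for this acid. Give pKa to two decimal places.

[H+] = 10^(-2.38) = 4.17 × 10^-3 M
At equilibrium [HA] = 0.32 − 4.17 × 10^-3 = 3.16 × 10^-1 M
Ka = [H+][A-]/[HA] = (4.17 × 10^-3)² / 3.16 × 10^-1 = 5.50 × 10^-5
pKa = -log(5.50 × 10^-5) = 4.26

pKa = 4.26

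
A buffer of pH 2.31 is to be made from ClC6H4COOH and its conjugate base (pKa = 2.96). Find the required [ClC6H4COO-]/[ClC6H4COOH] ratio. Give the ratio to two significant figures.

ratio = 0.22

pH = pKa + log(r) ⇒ log(r) = 2.31 − 2.96 = -0.65
r = [ClC6H4COO-]/[ClC6H4COOH] = 10^(-0.65) = 0.224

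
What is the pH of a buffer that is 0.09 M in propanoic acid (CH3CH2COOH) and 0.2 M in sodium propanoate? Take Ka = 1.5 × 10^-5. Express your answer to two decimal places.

pH = 5.17

pKa = −log(1.5 × 10^-5) = 4.824
Henderson–Hasselbalch: pH = pKa + log([CH3CH2COO-]/[CH3CH2COOH]) = 4.824 + log(0.2/0.09)
pH = 4.824 + (+0.347) = 5.17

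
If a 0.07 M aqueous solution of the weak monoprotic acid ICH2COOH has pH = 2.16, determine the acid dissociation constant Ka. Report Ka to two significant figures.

[H+] = 10^(-2.16) = 6.92 × 10^-3 M
At equilibrium [HA] = 0.07 − 6.92 × 10^-3 = 6.31 × 10^-2 M
Ka = [H+][A-]/[HA] = (6.92 × 10^-3)² / 6.31 × 10^-2 = 7.6 × 10^-4

Ka = 7.6 × 10^-4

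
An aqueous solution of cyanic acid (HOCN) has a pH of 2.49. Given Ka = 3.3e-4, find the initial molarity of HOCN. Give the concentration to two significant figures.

[H+] = 10^(-2.49) = 3.24 × 10^-3 M = x
Ka = x²/(C₀ − x) ⇒ C₀ = x + x²/Ka
C₀ = 3.24 × 10^-3 + (3.24 × 10^-3)²/(3.3 × 10^-4) = 3.51 × 10^-2 M

C₀ = 3.5 × 10^-2 M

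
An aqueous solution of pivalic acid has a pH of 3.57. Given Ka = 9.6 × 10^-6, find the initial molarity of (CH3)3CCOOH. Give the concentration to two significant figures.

C₀ = 7.8 × 10^-3 M

[H+] = 10^(-3.57) = 2.69 × 10^-4 M = x
Ka = x²/(C₀ − x) ⇒ C₀ = x + x²/Ka
C₀ = 2.69 × 10^-4 + (2.69 × 10^-4)²/(9.6 × 10^-6) = 7.81 × 10^-3 M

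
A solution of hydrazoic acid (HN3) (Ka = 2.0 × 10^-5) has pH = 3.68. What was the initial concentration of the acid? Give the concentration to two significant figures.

C₀ = 2.4 × 10^-3 M

[H+] = 10^(-3.68) = 2.09 × 10^-4 M = x
Ka = x²/(C₀ − x) ⇒ C₀ = x + x²/Ka
C₀ = 2.09 × 10^-4 + (2.09 × 10^-4)²/(2.0 × 10^-5) = 2.39 × 10^-3 M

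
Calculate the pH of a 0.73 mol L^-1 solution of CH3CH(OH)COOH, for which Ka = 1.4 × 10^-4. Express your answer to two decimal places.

CH3CH(OH)COOH ⇌ CH3CH(OH)COO- + H+
Ka = x²/(0.73 − x) = 1.4 × 10^-4
Assume x ≪ 0.73: x ≈ √(1.4 × 10^-4 × 0.73) = 1.01 × 10^-2 M
Check: 1.4% ionized — well under 5%, approximation valid.
pH = −log(1.01 × 10^-2) = 2.00

pH = 2.00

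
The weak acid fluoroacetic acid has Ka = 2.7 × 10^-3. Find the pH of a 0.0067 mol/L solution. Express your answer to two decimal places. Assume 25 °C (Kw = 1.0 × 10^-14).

FCH2COOH ⇌ FCH2COO- + H+
Ka = x²/(0.0067 − x) = 2.7 × 10^-3
x is not negligible relative to C₀; solve x² + 0.0027·x − 1.81e-05 = 0.
x = [−0.0027 + √(0.0027² + 7.24e-05)]/2 = 3.11 × 10^-3 M
pH = −log(3.11 × 10^-3) = 2.51

pH = 2.51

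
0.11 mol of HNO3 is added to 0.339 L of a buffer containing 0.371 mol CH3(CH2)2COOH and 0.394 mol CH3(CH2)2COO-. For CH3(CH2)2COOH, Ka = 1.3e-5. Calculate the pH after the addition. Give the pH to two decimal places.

pH = 4.66

After neutralization: n(CH3(CH2)2COOH) = 0.481 mol, n(CH3(CH2)2COO-) = 0.284 mol.
pKa = −log(1.3 × 10^-5) = 4.886
pH = pKa + log([A⁻]/[HA]) = 4.886 + log(0.284/0.481) = 4.886 -0.229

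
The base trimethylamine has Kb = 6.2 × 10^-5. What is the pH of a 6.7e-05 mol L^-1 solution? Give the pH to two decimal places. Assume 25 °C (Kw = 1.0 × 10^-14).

pH = 9.61

(CH3)3N + H2O ⇌ (CH3)3NH+ + OH-
Kb = [OH-]²/(6.7e-05 − [OH-]) = 6.2 × 10^-5
[OH-] is not negligible relative to C₀; solve [OH-]² + 6.2e-05·[OH-] − 4.15e-09 = 0.
[OH-] = (−Kb + √(Kb² + 4·Kb·C₀))/2 = 4.05 × 10^-5 M
pOH = −log(4.05 × 10^-5) = 4.39; pH = 14.00 − 4.39 = 9.61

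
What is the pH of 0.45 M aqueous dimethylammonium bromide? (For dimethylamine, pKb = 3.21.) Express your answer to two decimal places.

(CH3)2NH2+ is the conjugate acid of the weak base (CH3)2NH.
Kb = 10^(−3.21) = 6.17 × 10^-4
Ka = Kw/Kb = 1.0×10^-14 / 6.17 × 10^-4 = 1.62 × 10^-11
Ka = [H+]²/(0.45 − [H+]) = 1.62 × 10^-11
Neglecting [H+] in the denominator: [H+] = √(1.62 × 10^-11 × 0.45) = 2.70 × 10^-6 M
pH = −log[H+] = −log(2.70 × 10^-6) = 5.57

pH = 5.57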